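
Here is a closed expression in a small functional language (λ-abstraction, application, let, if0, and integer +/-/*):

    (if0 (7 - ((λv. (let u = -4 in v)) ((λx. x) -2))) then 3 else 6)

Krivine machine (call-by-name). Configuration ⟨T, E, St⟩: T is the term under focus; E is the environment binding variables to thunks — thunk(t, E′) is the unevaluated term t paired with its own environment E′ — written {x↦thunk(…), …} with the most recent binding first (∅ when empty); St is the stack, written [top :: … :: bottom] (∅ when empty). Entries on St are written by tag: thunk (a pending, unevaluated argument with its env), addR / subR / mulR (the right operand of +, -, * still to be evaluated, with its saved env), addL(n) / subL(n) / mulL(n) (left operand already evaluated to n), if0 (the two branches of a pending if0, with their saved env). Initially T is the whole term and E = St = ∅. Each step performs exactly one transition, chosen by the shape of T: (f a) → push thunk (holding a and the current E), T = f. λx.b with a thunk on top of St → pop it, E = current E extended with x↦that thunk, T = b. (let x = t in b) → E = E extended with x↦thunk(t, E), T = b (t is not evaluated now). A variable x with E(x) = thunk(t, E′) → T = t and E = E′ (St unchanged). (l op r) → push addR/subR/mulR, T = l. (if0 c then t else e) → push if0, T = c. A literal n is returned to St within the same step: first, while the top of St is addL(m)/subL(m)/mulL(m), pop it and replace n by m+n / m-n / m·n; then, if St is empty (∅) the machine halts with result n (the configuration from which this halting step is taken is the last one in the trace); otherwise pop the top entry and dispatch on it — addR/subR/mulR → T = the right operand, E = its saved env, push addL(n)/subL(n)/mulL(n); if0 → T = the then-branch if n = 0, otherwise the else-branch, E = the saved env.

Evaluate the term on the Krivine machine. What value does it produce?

Answer: 6

Machine steps:
step 0: ⟨T=(if0 (7 - ((λv. (let u = -4 in v)) ((λx. x) -2))) then 3 else 6); E=∅; St=∅⟩
step 1: ⟨T=(7 - ((λv. (let u = -4 in v)) ((λx. x) -2))); E=∅; St=[if0]⟩
step 2: ⟨T=7; E=∅; St=[subR :: if0]⟩
step 3: ⟨T=((λv. (let u = -4 in v)) ((λx. x) -2)); E=∅; St=[subL(7) :: if0]⟩
step 4: ⟨T=(λv. (let u = -4 in v)); E=∅; St=[thunk :: subL(7) :: if0]⟩
step 5: ⟨T=(let u = -4 in v); E={v↦thunk(((λx. x) -2), ∅)}; St=[subL(7) :: if0]⟩
step 6: ⟨T=v; E={u↦thunk(-4, {v↦thunk(((λx. x) -2), ∅)}), v↦thunk(((λx. x) -2), ∅)}; St=[subL(7) :: if0]⟩
step 7: ⟨T=((λx. x) -2); E=∅; St=[subL(7) :: if0]⟩
step 8: ⟨T=(λx. x); E=∅; St=[thunk :: subL(7) :: if0]⟩
step 9: ⟨T=x; E={x↦thunk(-2, ∅)}; St=[subL(7) :: if0]⟩
step 10: ⟨T=-2; E=∅; St=[subL(7) :: if0]⟩
step 11: ⟨T=6; E=∅; St=∅⟩
→ final value 6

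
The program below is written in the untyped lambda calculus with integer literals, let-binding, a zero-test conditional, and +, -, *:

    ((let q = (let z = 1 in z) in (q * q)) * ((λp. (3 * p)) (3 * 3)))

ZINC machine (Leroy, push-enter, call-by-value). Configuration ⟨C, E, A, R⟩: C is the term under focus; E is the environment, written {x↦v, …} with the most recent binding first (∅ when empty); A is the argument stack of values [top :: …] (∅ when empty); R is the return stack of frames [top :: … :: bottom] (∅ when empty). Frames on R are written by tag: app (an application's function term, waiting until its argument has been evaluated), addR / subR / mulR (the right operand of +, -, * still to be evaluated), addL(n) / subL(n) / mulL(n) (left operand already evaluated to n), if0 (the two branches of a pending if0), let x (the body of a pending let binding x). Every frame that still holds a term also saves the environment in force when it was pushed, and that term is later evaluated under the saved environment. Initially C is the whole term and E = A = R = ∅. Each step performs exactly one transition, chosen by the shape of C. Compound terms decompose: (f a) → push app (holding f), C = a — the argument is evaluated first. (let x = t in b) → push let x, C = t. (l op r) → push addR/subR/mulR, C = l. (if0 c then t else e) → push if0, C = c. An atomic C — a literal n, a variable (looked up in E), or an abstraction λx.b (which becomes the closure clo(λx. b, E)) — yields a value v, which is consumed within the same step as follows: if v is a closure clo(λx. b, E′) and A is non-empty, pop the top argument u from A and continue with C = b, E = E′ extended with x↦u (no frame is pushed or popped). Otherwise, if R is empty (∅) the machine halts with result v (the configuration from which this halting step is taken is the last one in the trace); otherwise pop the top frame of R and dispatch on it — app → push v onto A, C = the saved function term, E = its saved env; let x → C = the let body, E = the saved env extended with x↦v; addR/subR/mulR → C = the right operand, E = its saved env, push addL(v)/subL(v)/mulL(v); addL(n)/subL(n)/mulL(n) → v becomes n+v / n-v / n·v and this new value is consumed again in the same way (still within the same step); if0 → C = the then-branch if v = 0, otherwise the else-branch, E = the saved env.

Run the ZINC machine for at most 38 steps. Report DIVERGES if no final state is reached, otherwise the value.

Answer: 27

Execution trace:
step 0: ⟨C=((let q = (let z = 1 in z) in (q * q)) * ((λp. (3 * p)) (3 * 3))); E=∅; A=∅; R=∅⟩
step 1: ⟨C=(let q = (let z = 1 in z) in (q * q)); E=∅; A=∅; R=[mulR]⟩
step 2: ⟨C=(let z = 1 in z); E=∅; A=∅; R=[let q :: mulR]⟩
step 3: ⟨C=1; E=∅; A=∅; R=[let z :: let q :: mulR]⟩
step 4: ⟨C=z; E={z↦1}; A=∅; R=[let q :: mulR]⟩
step 5: ⟨C=(q * q); E={q↦1}; A=∅; R=[mulR]⟩
step 6: ⟨C=q; E={q↦1}; A=∅; R=[mulR :: mulR]⟩
step 7: ⟨C=q; E={q↦1}; A=∅; R=[mulL(1) :: mulR]⟩
step 8: ⟨C=((λp. (3 * p)) (3 * 3)); E=∅; A=∅; R=[mulL(1)]⟩
step 9: ⟨C=(3 * 3); E=∅; A=∅; R=[app :: mulL(1)]⟩
step 10: ⟨C=3; E=∅; A=∅; R=[mulR :: app :: mulL(1)]⟩
step 11: ⟨C=3; E=∅; A=∅; R=[mulL(3) :: app :: mulL(1)]⟩
step 12: ⟨C=(λp. (3 * p)); E=∅; A=[9]; R=[mulL(1)]⟩
step 13: ⟨C=(3 * p); E={p↦9}; A=∅; R=[mulL(1)]⟩
step 14: ⟨C=3; E={p↦9}; A=∅; R=[mulR :: mulL(1)]⟩
step 15: ⟨C=p; E={p↦9}; A=∅; R=[mulL(3) :: mulL(1)]⟩
→ final value 27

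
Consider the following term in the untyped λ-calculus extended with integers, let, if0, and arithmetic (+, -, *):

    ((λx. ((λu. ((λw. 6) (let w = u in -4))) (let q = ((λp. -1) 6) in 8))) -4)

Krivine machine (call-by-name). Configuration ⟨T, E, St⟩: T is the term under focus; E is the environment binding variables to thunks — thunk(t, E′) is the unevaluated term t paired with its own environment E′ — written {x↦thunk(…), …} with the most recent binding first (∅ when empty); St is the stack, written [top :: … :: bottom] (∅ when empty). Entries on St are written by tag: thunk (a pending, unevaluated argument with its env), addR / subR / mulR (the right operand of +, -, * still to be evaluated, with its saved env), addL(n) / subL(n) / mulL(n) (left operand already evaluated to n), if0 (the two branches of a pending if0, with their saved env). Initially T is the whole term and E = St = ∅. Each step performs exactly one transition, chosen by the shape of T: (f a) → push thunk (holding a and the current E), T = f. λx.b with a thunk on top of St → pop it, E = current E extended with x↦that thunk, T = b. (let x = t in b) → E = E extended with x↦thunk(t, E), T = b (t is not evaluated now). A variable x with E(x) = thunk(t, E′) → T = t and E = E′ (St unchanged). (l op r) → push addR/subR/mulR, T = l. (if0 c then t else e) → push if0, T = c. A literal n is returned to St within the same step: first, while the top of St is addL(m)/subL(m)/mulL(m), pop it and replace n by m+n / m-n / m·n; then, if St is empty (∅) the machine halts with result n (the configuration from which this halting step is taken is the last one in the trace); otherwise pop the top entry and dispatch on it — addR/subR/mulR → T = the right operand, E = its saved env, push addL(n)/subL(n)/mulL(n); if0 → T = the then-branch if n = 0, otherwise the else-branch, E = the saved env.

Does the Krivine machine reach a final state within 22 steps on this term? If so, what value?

0. [T=((λx. ((λu. ((λw. 6) (let w = u in -4))) (let q = ((λp. -1) 6) in 8))) -4) | E=∅ | St=∅]
1. [T=(λx. ((λu. ((λw. 6) (let w = u in -4))) (let q = ((λp. -1) 6) in 8))) | E=∅ | St=[thunk]]
2. [T=((λu. ((λw. 6) (let w = u in -4))) (let q = ((λp. -1) 6) in 8)) | E={x↦thunk(-4, ∅)} | St=∅]
3. [T=(λu. ((λw. 6) (let w = u in -4))) | E={x↦thunk(-4, ∅)} | St=[thunk]]
4. [T=((λw. 6) (let w = u in -4)) | E={u↦thunk((let q = ((λp. -1) 6) in 8), {x↦thunk(-4, ∅)}), x↦thunk(-4, ∅)} | St=∅]
5. [T=(λw. 6) | E={u↦thunk((let q = ((λp. -1) 6) in 8), {x↦thunk(-4, ∅)}), x↦thunk(-4, ∅)} | St=[thunk]]
6. [T=6 | E={w↦thunk((let w = u in -4), {u↦thunk((let q = ((λp. -1) 6) in 8), {x↦thunk(-4, ∅)}), x↦thunk(-4, ∅)}), u↦thunk((let q = ((λp. -1) 6) in 8), {x↦thunk(-4, ∅)}), x↦thunk(-4, ∅)} | St=∅]
→ final value 6

Answer: 6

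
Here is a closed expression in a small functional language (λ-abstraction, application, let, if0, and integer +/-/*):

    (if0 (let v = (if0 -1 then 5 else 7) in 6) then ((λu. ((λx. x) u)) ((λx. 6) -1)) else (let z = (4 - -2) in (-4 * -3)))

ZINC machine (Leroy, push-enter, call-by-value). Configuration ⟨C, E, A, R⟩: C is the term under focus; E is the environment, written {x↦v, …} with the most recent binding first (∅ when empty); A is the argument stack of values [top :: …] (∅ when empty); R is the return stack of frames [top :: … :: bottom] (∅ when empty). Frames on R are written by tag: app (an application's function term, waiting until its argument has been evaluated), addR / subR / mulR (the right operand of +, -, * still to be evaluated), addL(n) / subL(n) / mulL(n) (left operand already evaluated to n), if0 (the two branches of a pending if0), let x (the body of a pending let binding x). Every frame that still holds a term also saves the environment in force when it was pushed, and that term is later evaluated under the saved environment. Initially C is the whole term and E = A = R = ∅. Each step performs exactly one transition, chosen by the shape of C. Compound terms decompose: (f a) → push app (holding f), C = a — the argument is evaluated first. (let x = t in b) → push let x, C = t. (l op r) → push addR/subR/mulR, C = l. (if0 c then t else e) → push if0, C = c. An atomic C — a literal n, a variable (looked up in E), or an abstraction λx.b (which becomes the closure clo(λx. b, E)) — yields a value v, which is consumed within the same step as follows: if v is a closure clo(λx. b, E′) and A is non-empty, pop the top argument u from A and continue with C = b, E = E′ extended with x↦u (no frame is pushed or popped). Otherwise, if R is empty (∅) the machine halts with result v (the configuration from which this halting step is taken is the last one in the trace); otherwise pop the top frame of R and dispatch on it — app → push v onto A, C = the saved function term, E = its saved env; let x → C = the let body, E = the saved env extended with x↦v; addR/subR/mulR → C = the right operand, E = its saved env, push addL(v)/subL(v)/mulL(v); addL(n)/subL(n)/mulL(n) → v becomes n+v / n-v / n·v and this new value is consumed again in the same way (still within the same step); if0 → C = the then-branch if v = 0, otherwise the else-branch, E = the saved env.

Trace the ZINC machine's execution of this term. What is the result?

[0] ⟨C=(if0 (let v = (if0 -1 then 5 else 7) in 6) then ((λu. ((λx. x) u)) ((λx. 6) -1)) else (let z = (4 - -2) in (-4 * -3))); E=∅; A=∅; R=∅⟩
[1] ⟨C=(let v = (if0 -1 then 5 else 7) in 6); E=∅; A=∅; R=[if0]⟩
[2] ⟨C=(if0 -1 then 5 else 7); E=∅; A=∅; R=[let v :: if0]⟩
[3] ⟨C=-1; E=∅; A=∅; R=[if0 :: let v :: if0]⟩
[4] ⟨C=7; E=∅; A=∅; R=[let v :: if0]⟩
[5] ⟨C=6; E={v↦7}; A=∅; R=[if0]⟩
[6] ⟨C=(let z = (4 - -2) in (-4 * -3)); E=∅; A=∅; R=∅⟩
[7] ⟨C=(4 - -2); E=∅; A=∅; R=[let z]⟩
[8] ⟨C=4; E=∅; A=∅; R=[subR :: let z]⟩
[9] ⟨C=-2; E=∅; A=∅; R=[subL(4) :: let z]⟩
[10] ⟨C=(-4 * -3); E={z↦6}; A=∅; R=∅⟩
[11] ⟨C=-4; E={z↦6}; A=∅; R=[mulR]⟩
[12] ⟨C=-3; E={z↦6}; A=∅; R=[mulL(-4)]⟩
→ final value 12

Answer: 12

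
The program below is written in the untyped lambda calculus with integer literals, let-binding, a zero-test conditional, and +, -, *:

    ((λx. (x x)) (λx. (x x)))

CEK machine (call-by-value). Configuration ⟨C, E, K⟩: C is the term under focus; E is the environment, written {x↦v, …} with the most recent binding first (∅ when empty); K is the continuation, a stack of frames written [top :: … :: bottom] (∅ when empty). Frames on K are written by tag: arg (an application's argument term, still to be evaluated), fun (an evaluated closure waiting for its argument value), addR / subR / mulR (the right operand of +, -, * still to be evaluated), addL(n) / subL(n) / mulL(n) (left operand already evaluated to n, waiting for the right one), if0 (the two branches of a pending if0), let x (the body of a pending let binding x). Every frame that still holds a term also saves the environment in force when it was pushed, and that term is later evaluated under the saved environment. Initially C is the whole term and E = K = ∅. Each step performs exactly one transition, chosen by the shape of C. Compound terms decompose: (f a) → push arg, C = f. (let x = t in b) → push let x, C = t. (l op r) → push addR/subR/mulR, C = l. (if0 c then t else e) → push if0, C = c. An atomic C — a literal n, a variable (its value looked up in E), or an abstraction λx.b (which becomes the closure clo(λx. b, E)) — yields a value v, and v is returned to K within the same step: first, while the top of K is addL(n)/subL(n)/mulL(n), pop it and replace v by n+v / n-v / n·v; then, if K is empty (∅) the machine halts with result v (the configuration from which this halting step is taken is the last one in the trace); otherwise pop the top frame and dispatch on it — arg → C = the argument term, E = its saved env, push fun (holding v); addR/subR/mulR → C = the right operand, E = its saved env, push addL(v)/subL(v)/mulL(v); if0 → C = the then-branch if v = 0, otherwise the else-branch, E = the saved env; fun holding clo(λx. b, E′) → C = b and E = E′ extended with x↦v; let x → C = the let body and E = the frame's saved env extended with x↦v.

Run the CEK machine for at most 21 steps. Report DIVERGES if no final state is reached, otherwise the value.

0. ⟨C=((λx. (x x)) (λx. (x x))); E=∅; K=∅⟩
1. ⟨C=(λx. (x x)); E=∅; K=[arg]⟩
2. ⟨C=(λx. (x x)); E=∅; K=[fun]⟩
3. ⟨C=(x x); E={x↦clo(λx. (x x), ∅)}; K=∅⟩
4. ⟨C=x; E={x↦clo(λx. (x x), ∅)}; K=[arg]⟩
5. ⟨C=x; E={x↦clo(λx. (x x), ∅)}; K=[fun]⟩
… configuration repeats with period 3 (steps 3–5 recur indefinitely) …

Answer: DIVERGES (no final state within 21 steps)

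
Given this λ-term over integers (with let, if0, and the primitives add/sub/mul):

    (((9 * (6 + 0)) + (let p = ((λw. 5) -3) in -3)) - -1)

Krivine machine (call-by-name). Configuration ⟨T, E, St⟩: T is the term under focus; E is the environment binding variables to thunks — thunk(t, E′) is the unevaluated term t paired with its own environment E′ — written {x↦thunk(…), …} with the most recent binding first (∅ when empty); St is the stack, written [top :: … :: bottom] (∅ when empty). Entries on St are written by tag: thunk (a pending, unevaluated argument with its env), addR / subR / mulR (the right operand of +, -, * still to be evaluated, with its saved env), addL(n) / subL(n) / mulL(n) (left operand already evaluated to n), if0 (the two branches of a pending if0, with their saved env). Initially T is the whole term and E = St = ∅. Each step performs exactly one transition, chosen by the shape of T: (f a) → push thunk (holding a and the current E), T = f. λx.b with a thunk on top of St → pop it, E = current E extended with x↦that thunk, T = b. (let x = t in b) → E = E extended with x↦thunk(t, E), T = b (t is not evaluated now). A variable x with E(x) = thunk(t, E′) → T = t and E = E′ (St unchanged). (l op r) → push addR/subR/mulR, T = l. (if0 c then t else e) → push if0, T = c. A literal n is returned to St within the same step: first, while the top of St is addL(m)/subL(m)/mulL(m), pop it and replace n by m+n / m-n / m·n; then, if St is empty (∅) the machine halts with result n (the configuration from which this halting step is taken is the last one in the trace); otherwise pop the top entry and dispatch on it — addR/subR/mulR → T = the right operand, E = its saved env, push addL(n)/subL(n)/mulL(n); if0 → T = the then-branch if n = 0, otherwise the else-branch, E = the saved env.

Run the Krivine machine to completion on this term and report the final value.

step 0: [T=(((9 * (6 + 0)) + (let p = ((λw. 5) -3) in -3)) - -1) | E=∅ | St=∅]
step 1: [T=((9 * (6 + 0)) + (let p = ((λw. 5) -3) in -3)) | E=∅ | St=[subR]]
step 2: [T=(9 * (6 + 0)) | E=∅ | St=[addR :: subR]]
step 3: [T=9 | E=∅ | St=[mulR :: addR :: subR]]
step 4: [T=(6 + 0) | E=∅ | St=[mulL(9) :: addR :: subR]]
step 5: [T=6 | E=∅ | St=[addR :: mulL(9) :: addR :: subR]]
step 6: [T=0 | E=∅ | St=[addL(6) :: mulL(9) :: addR :: subR]]
step 7: [T=(let p = ((λw. 5) -3) in -3) | E=∅ | St=[addL(54) :: subR]]
step 8: [T=-3 | E={p↦thunk(((λw. 5) -3), ∅)} | St=[addL(54) :: subR]]
step 9: [T=-1 | E=∅ | St=[subL(51)]]
→ final value 52

Answer: 52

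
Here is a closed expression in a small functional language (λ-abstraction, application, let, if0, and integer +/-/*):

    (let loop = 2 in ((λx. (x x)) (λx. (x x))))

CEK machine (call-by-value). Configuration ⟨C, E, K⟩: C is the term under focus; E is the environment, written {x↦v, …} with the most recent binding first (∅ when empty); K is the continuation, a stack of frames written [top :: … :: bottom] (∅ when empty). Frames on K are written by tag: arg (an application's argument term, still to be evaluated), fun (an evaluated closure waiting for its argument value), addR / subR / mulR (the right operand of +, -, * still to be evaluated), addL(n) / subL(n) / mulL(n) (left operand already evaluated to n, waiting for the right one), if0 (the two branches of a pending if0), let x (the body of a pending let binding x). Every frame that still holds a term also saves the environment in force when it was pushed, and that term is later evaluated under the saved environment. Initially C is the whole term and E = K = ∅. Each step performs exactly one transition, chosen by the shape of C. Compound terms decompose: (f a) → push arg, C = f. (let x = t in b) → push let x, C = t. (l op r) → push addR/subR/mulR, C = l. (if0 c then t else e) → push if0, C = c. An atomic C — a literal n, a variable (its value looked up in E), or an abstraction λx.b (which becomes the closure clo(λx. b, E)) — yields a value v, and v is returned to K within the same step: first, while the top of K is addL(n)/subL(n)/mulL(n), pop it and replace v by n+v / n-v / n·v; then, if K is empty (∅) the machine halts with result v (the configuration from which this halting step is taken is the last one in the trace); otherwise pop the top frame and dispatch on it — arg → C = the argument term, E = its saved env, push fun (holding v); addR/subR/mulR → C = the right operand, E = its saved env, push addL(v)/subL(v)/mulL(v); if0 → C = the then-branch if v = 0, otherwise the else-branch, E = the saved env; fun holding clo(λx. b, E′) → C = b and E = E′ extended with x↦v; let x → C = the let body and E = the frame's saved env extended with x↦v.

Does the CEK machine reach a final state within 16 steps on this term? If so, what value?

Answer: DIVERGES (no final state within 16 steps)

Machine steps:
t=0: ⟨C=(let loop = 2 in ((λx. (x x)) (λx. (x x)))); E=∅; K=∅⟩
t=1: ⟨C=2; E=∅; K=[let loop]⟩
t=2: ⟨C=((λx. (x x)) (λx. (x x))); E={loop↦2}; K=∅⟩
t=3: ⟨C=(λx. (x x)); E={loop↦2}; K=[arg]⟩
t=4: ⟨C=(λx. (x x)); E={loop↦2}; K=[fun]⟩
t=5: ⟨C=(x x); E={x↦clo(λx. (x x), {loop↦2}), loop↦2}; K=∅⟩
t=6: ⟨C=x; E={x↦clo(λx. (x x), {loop↦2}), loop↦2}; K=[arg]⟩
t=7: ⟨C=x; E={x↦clo(λx. (x x), {loop↦2}), loop↦2}; K=[fun]⟩
… configuration repeats with period 3 (steps 5–7 recur indefinitely) …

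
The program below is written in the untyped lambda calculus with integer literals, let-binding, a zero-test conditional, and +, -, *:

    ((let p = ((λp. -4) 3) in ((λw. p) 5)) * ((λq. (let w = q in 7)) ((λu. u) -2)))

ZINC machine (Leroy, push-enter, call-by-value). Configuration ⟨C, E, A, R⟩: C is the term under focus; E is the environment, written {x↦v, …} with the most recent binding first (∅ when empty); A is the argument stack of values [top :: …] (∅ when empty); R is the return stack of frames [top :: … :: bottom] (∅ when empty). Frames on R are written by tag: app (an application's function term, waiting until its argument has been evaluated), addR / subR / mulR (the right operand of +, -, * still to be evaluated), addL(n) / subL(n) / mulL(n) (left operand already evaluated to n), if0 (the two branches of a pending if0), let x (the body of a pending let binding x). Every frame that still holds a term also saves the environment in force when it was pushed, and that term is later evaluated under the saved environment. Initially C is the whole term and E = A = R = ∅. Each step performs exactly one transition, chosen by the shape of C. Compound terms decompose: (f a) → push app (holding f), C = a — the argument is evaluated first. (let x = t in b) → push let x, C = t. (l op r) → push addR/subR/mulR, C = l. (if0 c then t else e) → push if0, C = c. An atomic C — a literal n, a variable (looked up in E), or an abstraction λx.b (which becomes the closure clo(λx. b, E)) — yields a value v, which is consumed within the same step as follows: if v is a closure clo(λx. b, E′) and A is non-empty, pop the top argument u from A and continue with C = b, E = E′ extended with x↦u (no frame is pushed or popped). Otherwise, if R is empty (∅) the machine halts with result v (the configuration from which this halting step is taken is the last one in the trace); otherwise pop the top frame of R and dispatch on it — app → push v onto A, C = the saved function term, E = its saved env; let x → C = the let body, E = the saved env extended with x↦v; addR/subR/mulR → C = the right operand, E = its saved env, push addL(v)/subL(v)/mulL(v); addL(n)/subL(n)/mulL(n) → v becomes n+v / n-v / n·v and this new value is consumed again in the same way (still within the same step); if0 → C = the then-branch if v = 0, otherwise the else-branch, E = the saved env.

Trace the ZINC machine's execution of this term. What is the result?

Answer: -28

Derivation:
t=0: [C=((let p = ((λp. -4) 3) in ((λw. p) 5)) * ((λq. (let w = q in 7)) ((λu. u) -2))) | E=∅ | A=∅ | R=∅]
t=1: [C=(let p = ((λp. -4) 3) in ((λw. p) 5)) | E=∅ | A=∅ | R=[mulR]]
t=2: [C=((λp. -4) 3) | E=∅ | A=∅ | R=[let p :: mulR]]
t=3: [C=3 | E=∅ | A=∅ | R=[app :: let p :: mulR]]
t=4: [C=(λp. -4) | E=∅ | A=[3] | R=[let p :: mulR]]
t=5: [C=-4 | E={p↦3} | A=∅ | R=[let p :: mulR]]
t=6: [C=((λw. p) 5) | E={p↦-4} | A=∅ | R=[mulR]]
t=7: [C=5 | E={p↦-4} | A=∅ | R=[app :: mulR]]
t=8: [C=(λw. p) | E={p↦-4} | A=[5] | R=[mulR]]
t=9: [C=p | E={w↦5, p↦-4} | A=∅ | R=[mulR]]
t=10: [C=((λq. (let w = q in 7)) ((λu. u) -2)) | E=∅ | A=∅ | R=[mulL(-4)]]
t=11: [C=((λu. u) -2) | E=∅ | A=∅ | R=[app :: mulL(-4)]]
t=12: [C=-2 | E=∅ | A=∅ | R=[app :: app :: mulL(-4)]]
t=13: [C=(λu. u) | E=∅ | A=[-2] | R=[app :: mulL(-4)]]
t=14: [C=u | E={u↦-2} | A=∅ | R=[app :: mulL(-4)]]
t=15: [C=(λq. (let w = q in 7)) | E=∅ | A=[-2] | R=[mulL(-4)]]
t=16: [C=(let w = q in 7) | E={q↦-2} | A=∅ | R=[mulL(-4)]]
t=17: [C=q | E={q↦-2} | A=∅ | R=[let w :: mulL(-4)]]
t=18: [C=7 | E={w↦-2, q↦-2} | A=∅ | R=[mulL(-4)]]
→ final value -28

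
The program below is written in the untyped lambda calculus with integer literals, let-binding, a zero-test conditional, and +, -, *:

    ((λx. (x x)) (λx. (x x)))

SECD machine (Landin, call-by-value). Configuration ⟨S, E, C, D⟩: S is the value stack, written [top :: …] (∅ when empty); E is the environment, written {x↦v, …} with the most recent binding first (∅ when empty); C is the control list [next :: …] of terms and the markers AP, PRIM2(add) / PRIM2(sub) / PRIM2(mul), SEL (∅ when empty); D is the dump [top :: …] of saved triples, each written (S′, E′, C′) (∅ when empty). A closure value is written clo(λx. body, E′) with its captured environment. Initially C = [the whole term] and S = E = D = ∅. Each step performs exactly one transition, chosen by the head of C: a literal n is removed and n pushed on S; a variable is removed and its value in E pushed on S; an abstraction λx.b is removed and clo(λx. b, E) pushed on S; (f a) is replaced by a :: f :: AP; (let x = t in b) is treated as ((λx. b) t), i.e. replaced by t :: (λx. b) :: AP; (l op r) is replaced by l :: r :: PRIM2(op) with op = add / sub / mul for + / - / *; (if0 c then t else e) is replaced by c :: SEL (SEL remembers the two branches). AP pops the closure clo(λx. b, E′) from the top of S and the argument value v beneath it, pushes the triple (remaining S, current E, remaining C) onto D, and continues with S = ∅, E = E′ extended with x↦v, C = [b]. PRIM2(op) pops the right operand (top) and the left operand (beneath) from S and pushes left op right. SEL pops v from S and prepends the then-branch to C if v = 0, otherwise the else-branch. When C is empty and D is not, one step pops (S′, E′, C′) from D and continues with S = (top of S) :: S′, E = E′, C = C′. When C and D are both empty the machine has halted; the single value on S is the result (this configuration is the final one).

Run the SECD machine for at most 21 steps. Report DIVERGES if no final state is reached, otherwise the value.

Answer: DIVERGES (no final state within 21 steps)

Machine steps:
step 0: <S=∅, E=∅, C=[((λx. (x x)) (λx. (x x)))], D=∅>
step 1: <S=∅, E=∅, C=[(λx. (x x)) :: (λx. (x x)) :: AP], D=∅>
step 2: <S=[clo(λx. (x x), ∅)], E=∅, C=[(λx. (x x)) :: AP], D=∅>
step 3: <S=[clo(λx. (x x), ∅) :: clo(λx. (x x), ∅)], E=∅, C=[AP], D=∅>
step 4: <S=∅, E={x↦clo(λx. (x x), ∅)}, C=[(x x)], D=[(∅, ∅, ∅)]>
step 5: <S=∅, E={x↦clo(λx. (x x), ∅)}, C=[x :: x :: AP], D=[(∅, ∅, ∅)]>
step 6: <S=[clo(λx. (x x), ∅)], E={x↦clo(λx. (x x), ∅)}, C=[x :: AP], D=[(∅, ∅, ∅)]>
step 7: <S=[clo(λx. (x x), ∅) :: clo(λx. (x x), ∅)], E={x↦clo(λx. (x x), ∅)}, C=[AP], D=[(∅, ∅, ∅)]>
step 8: <S=∅, E={x↦clo(λx. (x x), ∅)}, C=[(x x)], D=[(∅, {x↦clo(λx. (x x), ∅)}, ∅) :: (∅, ∅, ∅)]>
step 9: <S=∅, E={x↦clo(λx. (x x), ∅)}, C=[x :: x :: AP], D=[(∅, {x↦clo(λx. (x x), ∅)}, ∅) :: (∅, ∅, ∅)]>
step 10: <S=[clo(λx. (x x), ∅)], E={x↦clo(λx. (x x), ∅)}, C=[x :: AP], D=[(∅, {x↦clo(λx. (x x), ∅)}, ∅) :: (∅, ∅, ∅)]>
step 11: <S=[clo(λx. (x x), ∅) :: clo(λx. (x x), ∅)], E={x↦clo(λx. (x x), ∅)}, C=[AP], D=[(∅, {x↦clo(λx. (x x), ∅)}, ∅) :: (∅, ∅, ∅)]>
step 12: <S=∅, E={x↦clo(λx. (x x), ∅)}, C=[(x x)], D=[(∅, {x↦clo(λx. (x x), ∅)}, ∅) :: (∅, {x↦clo(λx. (x x), ∅)}, ∅) :: (∅, ∅, ∅)]>
step 13: <S=∅, E={x↦clo(λx. (x x), ∅)}, C=[x :: x :: AP], D=[(∅, {x↦clo(λx. (x x), ∅)}, ∅) :: (∅, {x↦clo(λx. (x x), ∅)}, ∅) :: (∅, ∅, ∅)]>
step 14: <S=[clo(λx. (x x), ∅)], E={x↦clo(λx. (x x), ∅)}, C=[x :: AP], D=[(∅, {x↦clo(λx. (x x), ∅)}, ∅) :: (∅, {x↦clo(λx. (x x), ∅)}, ∅) :: (∅, ∅, ∅)]>
step 15: <S=[clo(λx. (x x), ∅) :: clo(λx. (x x), ∅)], E={x↦clo(λx. (x x), ∅)}, C=[AP], D=[(∅, {x↦clo(λx. (x x), ∅)}, ∅) :: (∅, {x↦clo(λx. (x x), ∅)}, ∅) :: (∅, ∅, ∅)]>
step 16: <S=∅, E={x↦clo(λx. (x x), ∅)}, C=[(x x)], D=[(∅, {x↦clo(λx. (x x), ∅)}, ∅) :: (∅, {x↦clo(λx. (x x), ∅)}, ∅) :: (∅, {x↦clo(λx. (x x), ∅)}, ∅) :: (∅, ∅, ∅)]>
step 17: <S=∅, E={x↦clo(λx. (x x), ∅)}, C=[x :: x :: AP], D=[(∅, {x↦clo(λx. (x x), ∅)}, ∅) :: (∅, {x↦clo(λx. (x x), ∅)}, ∅) :: (∅, {x↦clo(λx. (x x), ∅)}, ∅) :: (∅, ∅, ∅)]>
step 18: <S=[clo(λx. (x x), ∅)], E={x↦clo(λx. (x x), ∅)}, C=[x :: AP], D=[(∅, {x↦clo(λx. (x x), ∅)}, ∅) :: (∅, {x↦clo(λx. (x x), ∅)}, ∅) :: (∅, {x↦clo(λx. (x x), ∅)}, ∅) :: (∅, ∅, ∅)]>
step 19: <S=[clo(λx. (x x), ∅) :: clo(λx. (x x), ∅)], E={x↦clo(λx. (x x), ∅)}, C=[AP], D=[(∅, {x↦clo(λx. (x x), ∅)}, ∅) :: (∅, {x↦clo(λx. (x x), ∅)}, ∅) :: (∅, {x↦clo(λx. (x x), ∅)}, ∅) :: (∅, ∅, ∅)]>
step 20: <S=∅, E={x↦clo(λx. (x x), ∅)}, C=[(x x)], D=[(∅, {x↦clo(λx. (x x), ∅)}, ∅) :: (∅, {x↦clo(λx. (x x), ∅)}, ∅) :: (∅, {x↦clo(λx. (x x), ∅)}, ∅) :: (∅, {x↦clo(λx. (x x), ∅)}, ∅) :: (∅, ∅, ∅)]>
step 21: <S=∅, E={x↦clo(λx. (x x), ∅)}, C=[x :: x :: AP], D=[(∅, {x↦clo(λx. (x x), ∅)}, ∅) :: (∅, {x↦clo(λx. (x x), ∅)}, ∅) :: (∅, {x↦clo(λx. (x x), ∅)}, ∅) :: (∅, {x↦clo(λx. (x x), ∅)}, ∅) :: (∅, ∅, ∅)]>
→ 21 transitions taken and the configuration is still not final: no result within 21 steps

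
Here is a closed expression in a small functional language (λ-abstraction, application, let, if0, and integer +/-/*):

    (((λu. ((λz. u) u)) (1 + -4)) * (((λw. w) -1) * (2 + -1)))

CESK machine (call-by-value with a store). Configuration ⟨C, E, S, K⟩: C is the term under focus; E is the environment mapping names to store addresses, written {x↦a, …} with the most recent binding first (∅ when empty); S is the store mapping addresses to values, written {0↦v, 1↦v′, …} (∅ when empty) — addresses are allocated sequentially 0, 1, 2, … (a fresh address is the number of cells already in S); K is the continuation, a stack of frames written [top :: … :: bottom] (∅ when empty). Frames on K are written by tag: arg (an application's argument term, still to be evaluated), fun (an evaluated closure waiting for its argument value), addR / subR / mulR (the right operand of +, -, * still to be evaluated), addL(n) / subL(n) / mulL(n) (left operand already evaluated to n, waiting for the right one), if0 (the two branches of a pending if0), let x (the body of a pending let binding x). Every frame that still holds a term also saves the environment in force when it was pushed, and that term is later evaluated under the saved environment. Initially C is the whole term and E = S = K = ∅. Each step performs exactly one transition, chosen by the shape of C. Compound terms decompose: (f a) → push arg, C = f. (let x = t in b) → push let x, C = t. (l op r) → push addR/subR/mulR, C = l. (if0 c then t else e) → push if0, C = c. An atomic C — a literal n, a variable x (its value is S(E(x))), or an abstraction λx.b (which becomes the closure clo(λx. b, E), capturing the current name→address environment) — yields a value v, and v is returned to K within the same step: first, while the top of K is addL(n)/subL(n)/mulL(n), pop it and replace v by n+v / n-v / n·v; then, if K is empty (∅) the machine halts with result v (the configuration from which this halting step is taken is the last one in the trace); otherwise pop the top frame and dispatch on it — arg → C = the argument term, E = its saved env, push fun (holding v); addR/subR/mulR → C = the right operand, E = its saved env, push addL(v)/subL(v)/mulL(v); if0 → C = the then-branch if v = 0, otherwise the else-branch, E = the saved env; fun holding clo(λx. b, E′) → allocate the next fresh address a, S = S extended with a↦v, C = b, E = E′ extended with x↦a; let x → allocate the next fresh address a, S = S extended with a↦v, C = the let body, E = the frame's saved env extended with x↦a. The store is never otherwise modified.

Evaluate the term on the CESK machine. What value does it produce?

Answer: 3

Execution trace:
[0] ⟨C=(((λu. ((λz. u) u)) (1 + -4)) * (((λw. w) -1) * (2 + -1))); E=∅; S=∅; K=∅⟩
[1] ⟨C=((λu. ((λz. u) u)) (1 + -4)); E=∅; S=∅; K=[mulR]⟩
[2] ⟨C=(λu. ((λz. u) u)); E=∅; S=∅; K=[arg :: mulR]⟩
[3] ⟨C=(1 + -4); E=∅; S=∅; K=[fun :: mulR]⟩
[4] ⟨C=1; E=∅; S=∅; K=[addR :: fun :: mulR]⟩
[5] ⟨C=-4; E=∅; S=∅; K=[addL(1) :: fun :: mulR]⟩
[6] ⟨C=((λz. u) u); E={u↦0}; S={0↦-3}; K=[mulR]⟩
[7] ⟨C=(λz. u); E={u↦0}; S={0↦-3}; K=[arg :: mulR]⟩
[8] ⟨C=u; E={u↦0}; S={0↦-3}; K=[fun :: mulR]⟩
[9] ⟨C=u; E={z↦1, u↦0}; S={0↦-3, 1↦-3}; K=[mulR]⟩
[10] ⟨C=(((λw. w) -1) * (2 + -1)); E=∅; S={0↦-3, 1↦-3}; K=[mulL(-3)]⟩
[11] ⟨C=((λw. w) -1); E=∅; S={0↦-3, 1↦-3}; K=[mulR :: mulL(-3)]⟩
[12] ⟨C=(λw. w); E=∅; S={0↦-3, 1↦-3}; K=[arg :: mulR :: mulL(-3)]⟩
[13] ⟨C=-1; E=∅; S={0↦-3, 1↦-3}; K=[fun :: mulR :: mulL(-3)]⟩
[14] ⟨C=w; E={w↦2}; S={0↦-3, 1↦-3, 2↦-1}; K=[mulR :: mulL(-3)]⟩
[15] ⟨C=(2 + -1); E=∅; S={0↦-3, 1↦-3, 2↦-1}; K=[mulL(-1) :: mulL(-3)]⟩
[16] ⟨C=2; E=∅; S={0↦-3, 1↦-3, 2↦-1}; K=[addR :: mulL(-1) :: mulL(-3)]⟩
[17] ⟨C=-1; E=∅; S={0↦-3, 1↦-3, 2↦-1}; K=[addL(2) :: mulL(-1) :: mulL(-3)]⟩
→ final value 3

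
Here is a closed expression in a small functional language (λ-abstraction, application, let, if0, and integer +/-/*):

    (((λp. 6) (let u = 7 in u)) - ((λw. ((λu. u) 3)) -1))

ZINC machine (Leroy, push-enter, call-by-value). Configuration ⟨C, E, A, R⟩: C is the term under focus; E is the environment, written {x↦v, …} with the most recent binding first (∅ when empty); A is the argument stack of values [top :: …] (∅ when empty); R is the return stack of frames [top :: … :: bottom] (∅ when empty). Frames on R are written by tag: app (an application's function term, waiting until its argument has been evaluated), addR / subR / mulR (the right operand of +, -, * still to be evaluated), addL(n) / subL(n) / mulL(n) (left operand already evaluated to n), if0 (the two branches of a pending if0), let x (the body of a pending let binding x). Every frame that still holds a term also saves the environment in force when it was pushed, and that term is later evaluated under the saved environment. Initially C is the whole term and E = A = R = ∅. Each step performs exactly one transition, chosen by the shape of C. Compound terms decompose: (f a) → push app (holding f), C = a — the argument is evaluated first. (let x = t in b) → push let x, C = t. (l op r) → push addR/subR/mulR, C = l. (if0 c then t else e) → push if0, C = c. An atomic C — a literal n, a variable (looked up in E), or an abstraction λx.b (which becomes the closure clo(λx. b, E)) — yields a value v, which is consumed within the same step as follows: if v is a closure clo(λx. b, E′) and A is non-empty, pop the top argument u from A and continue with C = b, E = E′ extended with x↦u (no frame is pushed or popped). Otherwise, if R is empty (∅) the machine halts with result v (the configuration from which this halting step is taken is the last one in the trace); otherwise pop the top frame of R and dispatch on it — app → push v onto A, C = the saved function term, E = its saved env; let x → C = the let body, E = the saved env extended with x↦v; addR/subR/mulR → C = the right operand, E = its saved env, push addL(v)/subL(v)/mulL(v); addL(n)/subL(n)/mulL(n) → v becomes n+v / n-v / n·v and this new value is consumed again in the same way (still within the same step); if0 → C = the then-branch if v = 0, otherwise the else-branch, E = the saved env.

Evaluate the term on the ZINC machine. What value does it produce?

[0] ⟨C=(((λp. 6) (let u = 7 in u)) - ((λw. ((λu. u) 3)) -1)); E=∅; A=∅; R=∅⟩
[1] ⟨C=((λp. 6) (let u = 7 in u)); E=∅; A=∅; R=[subR]⟩
[2] ⟨C=(let u = 7 in u); E=∅; A=∅; R=[app :: subR]⟩
[3] ⟨C=7; E=∅; A=∅; R=[let u :: app :: subR]⟩
[4] ⟨C=u; E={u↦7}; A=∅; R=[app :: subR]⟩
[5] ⟨C=(λp. 6); E=∅; A=[7]; R=[subR]⟩
[6] ⟨C=6; E={p↦7}; A=∅; R=[subR]⟩
[7] ⟨C=((λw. ((λu. u) 3)) -1); E=∅; A=∅; R=[subL(6)]⟩
[8] ⟨C=-1; E=∅; A=∅; R=[app :: subL(6)]⟩
[9] ⟨C=(λw. ((λu. u) 3)); E=∅; A=[-1]; R=[subL(6)]⟩
[10] ⟨C=((λu. u) 3); E={w↦-1}; A=∅; R=[subL(6)]⟩
[11] ⟨C=3; E={w↦-1}; A=∅; R=[app :: subL(6)]⟩
[12] ⟨C=(λu. u); E={w↦-1}; A=[3]; R=[subL(6)]⟩
[13] ⟨C=u; E={u↦3, w↦-1}; A=∅; R=[subL(6)]⟩
→ final value 3

Answer: 3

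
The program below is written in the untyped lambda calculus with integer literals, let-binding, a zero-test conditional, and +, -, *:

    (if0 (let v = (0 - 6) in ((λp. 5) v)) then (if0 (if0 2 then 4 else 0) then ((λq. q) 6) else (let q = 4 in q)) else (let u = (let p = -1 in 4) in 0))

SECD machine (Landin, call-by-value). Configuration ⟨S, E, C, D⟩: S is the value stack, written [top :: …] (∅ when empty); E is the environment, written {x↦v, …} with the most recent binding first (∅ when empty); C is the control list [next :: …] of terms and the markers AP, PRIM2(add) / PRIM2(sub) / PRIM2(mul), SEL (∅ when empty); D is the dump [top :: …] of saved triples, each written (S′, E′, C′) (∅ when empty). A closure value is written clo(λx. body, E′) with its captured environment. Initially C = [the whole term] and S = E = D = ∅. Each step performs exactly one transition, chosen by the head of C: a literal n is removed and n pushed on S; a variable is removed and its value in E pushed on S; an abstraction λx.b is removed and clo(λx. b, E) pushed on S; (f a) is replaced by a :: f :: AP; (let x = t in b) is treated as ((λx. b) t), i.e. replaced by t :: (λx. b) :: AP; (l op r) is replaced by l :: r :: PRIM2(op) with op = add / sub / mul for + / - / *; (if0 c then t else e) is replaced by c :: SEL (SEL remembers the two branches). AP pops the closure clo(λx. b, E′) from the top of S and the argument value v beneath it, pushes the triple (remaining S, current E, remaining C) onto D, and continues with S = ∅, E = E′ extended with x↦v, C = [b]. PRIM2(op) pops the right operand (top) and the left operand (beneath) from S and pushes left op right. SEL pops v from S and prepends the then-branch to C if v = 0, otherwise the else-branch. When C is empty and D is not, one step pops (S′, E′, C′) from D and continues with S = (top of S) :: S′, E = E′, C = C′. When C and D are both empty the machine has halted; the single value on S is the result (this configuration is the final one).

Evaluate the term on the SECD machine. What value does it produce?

Answer: 0

Derivation:
t=0: <S=∅, E=∅, C=[(if0 (let v = (0 - 6) in ((λp. 5) v)) then (if0 (if0 2 then 4 else 0) then ((λq. q) 6) else (let q = 4 in q)) else (let u = (let p = -1 in 4) in 0))], D=∅>
t=1: <S=∅, E=∅, C=[(let v = (0 - 6) in ((λp. 5) v)) :: SEL], D=∅>
t=2: <S=∅, E=∅, C=[(0 - 6) :: (λv. ((λp. 5) v)) :: AP :: SEL], D=∅>
t=3: <S=∅, E=∅, C=[0 :: 6 :: PRIM2(sub) :: (λv. ((λp. 5) v)) :: AP :: SEL], D=∅>
t=4: <S=[0], E=∅, C=[6 :: PRIM2(sub) :: (λv. ((λp. 5) v)) :: AP :: SEL], D=∅>
t=5: <S=[6 :: 0], E=∅, C=[PRIM2(sub) :: (λv. ((λp. 5) v)) :: AP :: SEL], D=∅>
t=6: <S=[-6], E=∅, C=[(λv. ((λp. 5) v)) :: AP :: SEL], D=∅>
t=7: <S=[clo(λv. ((λp. 5) v), ∅) :: -6], E=∅, C=[AP :: SEL], D=∅>
t=8: <S=∅, E={v↦-6}, C=[((λp. 5) v)], D=[(∅, ∅, [SEL])]>
t=9: <S=∅, E={v↦-6}, C=[v :: (λp. 5) :: AP], D=[(∅, ∅, [SEL])]>
t=10: <S=[-6], E={v↦-6}, C=[(λp. 5) :: AP], D=[(∅, ∅, [SEL])]>
t=11: <S=[clo(λp. 5, {v↦-6}) :: -6], E={v↦-6}, C=[AP], D=[(∅, ∅, [SEL])]>
t=12: <S=∅, E={p↦-6, v↦-6}, C=[5], D=[(∅, {v↦-6}, ∅) :: (∅, ∅, [SEL])]>
t=13: <S=[5], E={p↦-6, v↦-6}, C=∅, D=[(∅, {v↦-6}, ∅) :: (∅, ∅, [SEL])]>
t=14: <S=[5], E={v↦-6}, C=∅, D=[(∅, ∅, [SEL])]>
t=15: <S=[5], E=∅, C=[SEL], D=∅>
t=16: <S=∅, E=∅, C=[(let u = (let p = -1 in 4) in 0)], D=∅>
t=17: <S=∅, E=∅, C=[(let p = -1 in 4) :: (λu. 0) :: AP], D=∅>
t=18: <S=∅, E=∅, C=[-1 :: (λp. 4) :: AP :: (λu. 0) :: AP], D=∅>
t=19: <S=[-1], E=∅, C=[(λp. 4) :: AP :: (λu. 0) :: AP], D=∅>
t=20: <S=[clo(λp. 4, ∅) :: -1], E=∅, C=[AP :: (λu. 0) :: AP], D=∅>
t=21: <S=∅, E={p↦-1}, C=[4], D=[(∅, ∅, [(λu. 0) :: AP])]>
t=22: <S=[4], E={p↦-1}, C=∅, D=[(∅, ∅, [(λu. 0) :: AP])]>
t=23: <S=[4], E=∅, C=[(λu. 0) :: AP], D=∅>
t=24: <S=[clo(λu. 0, ∅) :: 4], E=∅, C=[AP], D=∅>
t=25: <S=∅, E={u↦4}, C=[0], D=[(∅, ∅, ∅)]>
t=26: <S=[0], E={u↦4}, C=∅, D=[(∅, ∅, ∅)]>
t=27: <S=[0], E=∅, C=∅, D=∅>
→ final value 0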